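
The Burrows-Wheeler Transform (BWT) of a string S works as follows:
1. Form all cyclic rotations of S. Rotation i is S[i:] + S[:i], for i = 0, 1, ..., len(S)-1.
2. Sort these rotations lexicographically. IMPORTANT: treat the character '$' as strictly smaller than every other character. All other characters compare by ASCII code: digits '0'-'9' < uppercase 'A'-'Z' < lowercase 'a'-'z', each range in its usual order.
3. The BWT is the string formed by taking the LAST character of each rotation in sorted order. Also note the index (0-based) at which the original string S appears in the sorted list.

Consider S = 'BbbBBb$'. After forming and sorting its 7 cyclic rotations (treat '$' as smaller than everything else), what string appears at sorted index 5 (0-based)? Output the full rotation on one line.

Answer: bBBb$Bb

Derivation:
All 7 rotations (rotation i = S[i:]+S[:i]):
  rot[0] = BbbBBb$
  rot[1] = bbBBb$B
  rot[2] = bBBb$Bb
  rot[3] = BBb$Bbb
  rot[4] = Bb$BbbB
  rot[5] = b$BbbBB
  rot[6] = $BbbBBb
Sorted (with $ < everything):
  sorted[0] = $BbbBBb
  sorted[1] = BBb$Bbb
  sorted[2] = Bb$BbbB
  sorted[3] = BbbBBb$
  sorted[4] = b$BbbBB
  sorted[5] = bBBb$Bb
  sorted[6] = bbBBb$B
sorted[5] = bBBb$Bb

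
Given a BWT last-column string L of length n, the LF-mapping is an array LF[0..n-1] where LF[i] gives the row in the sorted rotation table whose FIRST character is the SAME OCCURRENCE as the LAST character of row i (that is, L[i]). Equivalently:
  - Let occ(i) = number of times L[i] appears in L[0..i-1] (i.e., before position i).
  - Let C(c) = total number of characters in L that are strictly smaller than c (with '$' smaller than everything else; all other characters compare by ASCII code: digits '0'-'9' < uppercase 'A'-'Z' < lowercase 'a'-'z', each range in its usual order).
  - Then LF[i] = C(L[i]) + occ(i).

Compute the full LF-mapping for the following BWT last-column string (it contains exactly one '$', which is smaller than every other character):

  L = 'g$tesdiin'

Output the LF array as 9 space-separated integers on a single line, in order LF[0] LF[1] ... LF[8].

Answer: 3 0 8 2 7 1 4 5 6

Derivation:
Char counts: '$':1, 'd':1, 'e':1, 'g':1, 'i':2, 'n':1, 's':1, 't':1
C (first-col start): C('$')=0, C('d')=1, C('e')=2, C('g')=3, C('i')=4, C('n')=6, C('s')=7, C('t')=8
L[0]='g': occ=0, LF[0]=C('g')+0=3+0=3
L[1]='$': occ=0, LF[1]=C('$')+0=0+0=0
L[2]='t': occ=0, LF[2]=C('t')+0=8+0=8
L[3]='e': occ=0, LF[3]=C('e')+0=2+0=2
L[4]='s': occ=0, LF[4]=C('s')+0=7+0=7
L[5]='d': occ=0, LF[5]=C('d')+0=1+0=1
L[6]='i': occ=0, LF[6]=C('i')+0=4+0=4
L[7]='i': occ=1, LF[7]=C('i')+1=4+1=5
L[8]='n': occ=0, LF[8]=C('n')+0=6+0=6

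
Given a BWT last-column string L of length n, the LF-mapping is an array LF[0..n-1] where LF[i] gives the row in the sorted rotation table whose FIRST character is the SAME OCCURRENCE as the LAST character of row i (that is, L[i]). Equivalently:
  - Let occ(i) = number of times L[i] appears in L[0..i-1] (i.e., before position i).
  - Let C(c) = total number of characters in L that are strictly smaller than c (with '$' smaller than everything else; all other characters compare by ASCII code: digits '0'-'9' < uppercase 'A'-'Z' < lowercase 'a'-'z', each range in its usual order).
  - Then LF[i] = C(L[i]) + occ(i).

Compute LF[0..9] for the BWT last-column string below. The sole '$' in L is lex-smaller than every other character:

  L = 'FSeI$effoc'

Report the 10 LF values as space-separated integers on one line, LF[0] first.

Char counts: '$':1, 'F':1, 'I':1, 'S':1, 'c':1, 'e':2, 'f':2, 'o':1
C (first-col start): C('$')=0, C('F')=1, C('I')=2, C('S')=3, C('c')=4, C('e')=5, C('f')=7, C('o')=9
L[0]='F': occ=0, LF[0]=C('F')+0=1+0=1
L[1]='S': occ=0, LF[1]=C('S')+0=3+0=3
L[2]='e': occ=0, LF[2]=C('e')+0=5+0=5
L[3]='I': occ=0, LF[3]=C('I')+0=2+0=2
L[4]='$': occ=0, LF[4]=C('$')+0=0+0=0
L[5]='e': occ=1, LF[5]=C('e')+1=5+1=6
L[6]='f': occ=0, LF[6]=C('f')+0=7+0=7
L[7]='f': occ=1, LF[7]=C('f')+1=7+1=8
L[8]='o': occ=0, LF[8]=C('o')+0=9+0=9
L[9]='c': occ=0, LF[9]=C('c')+0=4+0=4

Answer: 1 3 5 2 0 6 7 8 9 4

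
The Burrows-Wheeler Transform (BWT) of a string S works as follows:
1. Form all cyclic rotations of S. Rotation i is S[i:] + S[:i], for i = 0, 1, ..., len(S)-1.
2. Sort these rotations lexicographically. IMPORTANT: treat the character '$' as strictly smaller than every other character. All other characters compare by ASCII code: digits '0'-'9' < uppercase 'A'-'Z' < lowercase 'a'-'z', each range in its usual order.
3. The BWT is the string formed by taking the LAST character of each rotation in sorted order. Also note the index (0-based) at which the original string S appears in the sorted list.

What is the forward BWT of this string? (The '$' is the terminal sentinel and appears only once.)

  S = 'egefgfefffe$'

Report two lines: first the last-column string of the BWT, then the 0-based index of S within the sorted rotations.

Answer: effg$fgfeeef
4

Derivation:
All 12 rotations (rotation i = S[i:]+S[:i]):
  rot[0] = egefgfefffe$
  rot[1] = gefgfefffe$e
  rot[2] = efgfefffe$eg
  rot[3] = fgfefffe$ege
  rot[4] = gfefffe$egef
  rot[5] = fefffe$egefg
  rot[6] = efffe$egefgf
  rot[7] = fffe$egefgfe
  rot[8] = ffe$egefgfef
  rot[9] = fe$egefgfeff
  rot[10] = e$egefgfefff
  rot[11] = $egefgfefffe
Sorted (with $ < everything):
  sorted[0] = $egefgfefffe  (last char: 'e')
  sorted[1] = e$egefgfefff  (last char: 'f')
  sorted[2] = efffe$egefgf  (last char: 'f')
  sorted[3] = efgfefffe$eg  (last char: 'g')
  sorted[4] = egefgfefffe$  (last char: '$')
  sorted[5] = fe$egefgfeff  (last char: 'f')
  sorted[6] = fefffe$egefg  (last char: 'g')
  sorted[7] = ffe$egefgfef  (last char: 'f')
  sorted[8] = fffe$egefgfe  (last char: 'e')
  sorted[9] = fgfefffe$ege  (last char: 'e')
  sorted[10] = gefgfefffe$e  (last char: 'e')
  sorted[11] = gfefffe$egef  (last char: 'f')
Last column: effg$fgfeeef
Original string S is at sorted index 4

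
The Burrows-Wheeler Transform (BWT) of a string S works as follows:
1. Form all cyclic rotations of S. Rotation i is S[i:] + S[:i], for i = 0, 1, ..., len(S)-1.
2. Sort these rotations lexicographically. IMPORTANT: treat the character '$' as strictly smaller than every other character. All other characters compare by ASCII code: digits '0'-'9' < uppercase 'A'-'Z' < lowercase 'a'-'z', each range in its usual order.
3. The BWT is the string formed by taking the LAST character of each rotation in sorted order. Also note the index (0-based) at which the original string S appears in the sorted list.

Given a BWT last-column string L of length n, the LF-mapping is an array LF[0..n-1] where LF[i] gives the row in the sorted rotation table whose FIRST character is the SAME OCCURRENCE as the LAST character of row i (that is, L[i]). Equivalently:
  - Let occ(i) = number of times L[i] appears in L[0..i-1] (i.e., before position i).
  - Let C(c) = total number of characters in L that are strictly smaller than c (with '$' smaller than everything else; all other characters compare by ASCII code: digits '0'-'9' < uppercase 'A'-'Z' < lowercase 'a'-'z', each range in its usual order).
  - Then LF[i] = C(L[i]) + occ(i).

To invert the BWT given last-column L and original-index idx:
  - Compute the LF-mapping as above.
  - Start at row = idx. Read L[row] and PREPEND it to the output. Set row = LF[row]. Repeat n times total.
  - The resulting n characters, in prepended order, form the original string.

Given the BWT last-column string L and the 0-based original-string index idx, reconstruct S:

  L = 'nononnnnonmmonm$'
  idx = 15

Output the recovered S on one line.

LF mapping: 4 12 5 13 6 7 8 9 14 10 1 2 15 11 3 0
Walk LF starting at row 15, prepending L[row]:
  step 1: row=15, L[15]='$', prepend. Next row=LF[15]=0
  step 2: row=0, L[0]='n', prepend. Next row=LF[0]=4
  step 3: row=4, L[4]='n', prepend. Next row=LF[4]=6
  step 4: row=6, L[6]='n', prepend. Next row=LF[6]=8
  step 5: row=8, L[8]='o', prepend. Next row=LF[8]=14
  step 6: row=14, L[14]='m', prepend. Next row=LF[14]=3
  step 7: row=3, L[3]='o', prepend. Next row=LF[3]=13
  step 8: row=13, L[13]='n', prepend. Next row=LF[13]=11
  step 9: row=11, L[11]='m', prepend. Next row=LF[11]=2
  step 10: row=2, L[2]='n', prepend. Next row=LF[2]=5
  step 11: row=5, L[5]='n', prepend. Next row=LF[5]=7
  step 12: row=7, L[7]='n', prepend. Next row=LF[7]=9
  step 13: row=9, L[9]='n', prepend. Next row=LF[9]=10
  step 14: row=10, L[10]='m', prepend. Next row=LF[10]=1
  step 15: row=1, L[1]='o', prepend. Next row=LF[1]=12
  step 16: row=12, L[12]='o', prepend. Next row=LF[12]=15
Reversed output: oomnnnnmnomonnn$

Answer: oomnnnnmnomonnn$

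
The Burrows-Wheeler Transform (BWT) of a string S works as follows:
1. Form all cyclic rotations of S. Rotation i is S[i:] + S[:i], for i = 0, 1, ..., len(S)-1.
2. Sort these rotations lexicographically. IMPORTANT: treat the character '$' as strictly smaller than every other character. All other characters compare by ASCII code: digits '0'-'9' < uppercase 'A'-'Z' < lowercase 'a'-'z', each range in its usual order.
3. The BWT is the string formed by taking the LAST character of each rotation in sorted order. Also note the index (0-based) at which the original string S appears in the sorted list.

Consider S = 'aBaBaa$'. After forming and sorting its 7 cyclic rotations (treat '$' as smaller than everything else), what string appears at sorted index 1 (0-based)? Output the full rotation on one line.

Answer: BaBaa$a

Derivation:
All 7 rotations (rotation i = S[i:]+S[:i]):
  rot[0] = aBaBaa$
  rot[1] = BaBaa$a
  rot[2] = aBaa$aB
  rot[3] = Baa$aBa
  rot[4] = aa$aBaB
  rot[5] = a$aBaBa
  rot[6] = $aBaBaa
Sorted (with $ < everything):
  sorted[0] = $aBaBaa
  sorted[1] = BaBaa$a
  sorted[2] = Baa$aBa
  sorted[3] = a$aBaBa
  sorted[4] = aBaBaa$
  sorted[5] = aBaa$aB
  sorted[6] = aa$aBaB
sorted[1] = BaBaa$a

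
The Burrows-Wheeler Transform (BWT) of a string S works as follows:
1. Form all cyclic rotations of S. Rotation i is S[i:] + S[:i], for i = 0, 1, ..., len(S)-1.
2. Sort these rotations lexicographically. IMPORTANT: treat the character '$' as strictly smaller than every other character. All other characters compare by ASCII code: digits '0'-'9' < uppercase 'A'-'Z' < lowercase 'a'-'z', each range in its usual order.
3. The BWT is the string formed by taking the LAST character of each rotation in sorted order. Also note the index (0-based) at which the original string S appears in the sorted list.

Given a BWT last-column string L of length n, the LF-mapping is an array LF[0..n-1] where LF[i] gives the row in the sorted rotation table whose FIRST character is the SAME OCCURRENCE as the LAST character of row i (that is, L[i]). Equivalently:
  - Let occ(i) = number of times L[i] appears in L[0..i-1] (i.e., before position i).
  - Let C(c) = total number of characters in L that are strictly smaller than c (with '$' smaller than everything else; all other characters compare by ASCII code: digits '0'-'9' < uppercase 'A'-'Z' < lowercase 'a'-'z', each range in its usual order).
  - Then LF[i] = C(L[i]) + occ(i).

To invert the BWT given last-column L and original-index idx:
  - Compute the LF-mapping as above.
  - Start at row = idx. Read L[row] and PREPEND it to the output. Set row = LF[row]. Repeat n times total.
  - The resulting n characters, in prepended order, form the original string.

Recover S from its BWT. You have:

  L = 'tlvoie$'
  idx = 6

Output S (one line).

LF mapping: 5 3 6 4 2 1 0
Walk LF starting at row 6, prepending L[row]:
  step 1: row=6, L[6]='$', prepend. Next row=LF[6]=0
  step 2: row=0, L[0]='t', prepend. Next row=LF[0]=5
  step 3: row=5, L[5]='e', prepend. Next row=LF[5]=1
  step 4: row=1, L[1]='l', prepend. Next row=LF[1]=3
  step 5: row=3, L[3]='o', prepend. Next row=LF[3]=4
  step 6: row=4, L[4]='i', prepend. Next row=LF[4]=2
  step 7: row=2, L[2]='v', prepend. Next row=LF[2]=6
Reversed output: violet$

Answer: violet$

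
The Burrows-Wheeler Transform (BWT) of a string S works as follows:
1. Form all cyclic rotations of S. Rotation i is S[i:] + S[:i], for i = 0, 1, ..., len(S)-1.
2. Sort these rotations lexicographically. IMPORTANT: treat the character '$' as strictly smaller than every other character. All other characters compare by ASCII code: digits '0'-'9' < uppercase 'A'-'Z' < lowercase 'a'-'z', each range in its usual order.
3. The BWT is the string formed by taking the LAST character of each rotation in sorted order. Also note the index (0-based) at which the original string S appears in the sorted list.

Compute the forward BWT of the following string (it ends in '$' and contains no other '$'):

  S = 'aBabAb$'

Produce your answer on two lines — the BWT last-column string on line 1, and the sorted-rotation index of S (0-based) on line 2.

Answer: bba$BAa
3

Derivation:
All 7 rotations (rotation i = S[i:]+S[:i]):
  rot[0] = aBabAb$
  rot[1] = BabAb$a
  rot[2] = abAb$aB
  rot[3] = bAb$aBa
  rot[4] = Ab$aBab
  rot[5] = b$aBabA
  rot[6] = $aBabAb
Sorted (with $ < everything):
  sorted[0] = $aBabAb  (last char: 'b')
  sorted[1] = Ab$aBab  (last char: 'b')
  sorted[2] = BabAb$a  (last char: 'a')
  sorted[3] = aBabAb$  (last char: '$')
  sorted[4] = abAb$aB  (last char: 'B')
  sorted[5] = b$aBabA  (last char: 'A')
  sorted[6] = bAb$aBa  (last char: 'a')
Last column: bba$BAa
Original string S is at sorted index 3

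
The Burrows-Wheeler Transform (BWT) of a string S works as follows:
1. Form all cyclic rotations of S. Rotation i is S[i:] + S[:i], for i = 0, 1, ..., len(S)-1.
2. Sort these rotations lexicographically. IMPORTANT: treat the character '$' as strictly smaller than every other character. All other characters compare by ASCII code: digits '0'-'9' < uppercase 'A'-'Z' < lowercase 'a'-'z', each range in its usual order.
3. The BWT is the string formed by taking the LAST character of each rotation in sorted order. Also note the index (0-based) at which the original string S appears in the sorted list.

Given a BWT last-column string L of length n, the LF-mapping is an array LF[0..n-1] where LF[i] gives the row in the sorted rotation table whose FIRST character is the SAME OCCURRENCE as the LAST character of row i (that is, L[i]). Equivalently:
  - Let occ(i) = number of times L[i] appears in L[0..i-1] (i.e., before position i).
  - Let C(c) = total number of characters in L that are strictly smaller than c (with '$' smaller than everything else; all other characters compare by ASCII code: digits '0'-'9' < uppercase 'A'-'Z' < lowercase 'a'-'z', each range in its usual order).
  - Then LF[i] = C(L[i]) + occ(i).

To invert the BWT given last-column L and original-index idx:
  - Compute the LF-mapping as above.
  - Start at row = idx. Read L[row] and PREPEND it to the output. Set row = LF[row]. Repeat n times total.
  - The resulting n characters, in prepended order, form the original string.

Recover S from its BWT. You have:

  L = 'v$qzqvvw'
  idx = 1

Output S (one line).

LF mapping: 3 0 1 7 2 4 5 6
Walk LF starting at row 1, prepending L[row]:
  step 1: row=1, L[1]='$', prepend. Next row=LF[1]=0
  step 2: row=0, L[0]='v', prepend. Next row=LF[0]=3
  step 3: row=3, L[3]='z', prepend. Next row=LF[3]=7
  step 4: row=7, L[7]='w', prepend. Next row=LF[7]=6
  step 5: row=6, L[6]='v', prepend. Next row=LF[6]=5
  step 6: row=5, L[5]='v', prepend. Next row=LF[5]=4
  step 7: row=4, L[4]='q', prepend. Next row=LF[4]=2
  step 8: row=2, L[2]='q', prepend. Next row=LF[2]=1
Reversed output: qqvvwzv$

Answer: qqvvwzv$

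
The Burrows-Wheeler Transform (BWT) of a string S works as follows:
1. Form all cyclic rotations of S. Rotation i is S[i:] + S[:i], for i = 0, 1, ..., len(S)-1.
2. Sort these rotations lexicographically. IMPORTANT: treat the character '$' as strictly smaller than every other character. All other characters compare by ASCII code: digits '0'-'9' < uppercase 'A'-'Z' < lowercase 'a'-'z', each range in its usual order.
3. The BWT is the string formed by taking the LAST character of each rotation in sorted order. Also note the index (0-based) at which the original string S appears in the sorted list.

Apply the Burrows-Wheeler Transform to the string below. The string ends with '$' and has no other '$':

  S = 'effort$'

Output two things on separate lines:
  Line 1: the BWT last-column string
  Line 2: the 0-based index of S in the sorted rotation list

Answer: t$effor
1

Derivation:
All 7 rotations (rotation i = S[i:]+S[:i]):
  rot[0] = effort$
  rot[1] = ffort$e
  rot[2] = fort$ef
  rot[3] = ort$eff
  rot[4] = rt$effo
  rot[5] = t$effor
  rot[6] = $effort
Sorted (with $ < everything):
  sorted[0] = $effort  (last char: 't')
  sorted[1] = effort$  (last char: '$')
  sorted[2] = ffort$e  (last char: 'e')
  sorted[3] = fort$ef  (last char: 'f')
  sorted[4] = ort$eff  (last char: 'f')
  sorted[5] = rt$effo  (last char: 'o')
  sorted[6] = t$effor  (last char: 'r')
Last column: t$effor
Original string S is at sorted index 1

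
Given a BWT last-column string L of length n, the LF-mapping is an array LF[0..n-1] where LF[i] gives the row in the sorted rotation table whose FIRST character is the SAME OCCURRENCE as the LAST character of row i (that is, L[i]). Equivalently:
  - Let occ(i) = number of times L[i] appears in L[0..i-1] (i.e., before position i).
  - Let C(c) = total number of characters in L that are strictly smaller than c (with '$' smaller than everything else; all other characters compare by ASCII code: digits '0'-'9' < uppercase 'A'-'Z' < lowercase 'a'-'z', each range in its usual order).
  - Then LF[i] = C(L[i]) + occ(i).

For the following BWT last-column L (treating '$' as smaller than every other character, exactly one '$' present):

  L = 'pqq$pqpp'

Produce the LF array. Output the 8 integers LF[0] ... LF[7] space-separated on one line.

Answer: 1 5 6 0 2 7 3 4

Derivation:
Char counts: '$':1, 'p':4, 'q':3
C (first-col start): C('$')=0, C('p')=1, C('q')=5
L[0]='p': occ=0, LF[0]=C('p')+0=1+0=1
L[1]='q': occ=0, LF[1]=C('q')+0=5+0=5
L[2]='q': occ=1, LF[2]=C('q')+1=5+1=6
L[3]='$': occ=0, LF[3]=C('$')+0=0+0=0
L[4]='p': occ=1, LF[4]=C('p')+1=1+1=2
L[5]='q': occ=2, LF[5]=C('q')+2=5+2=7
L[6]='p': occ=2, LF[6]=C('p')+2=1+2=3
L[7]='p': occ=3, LF[7]=C('p')+3=1+3=4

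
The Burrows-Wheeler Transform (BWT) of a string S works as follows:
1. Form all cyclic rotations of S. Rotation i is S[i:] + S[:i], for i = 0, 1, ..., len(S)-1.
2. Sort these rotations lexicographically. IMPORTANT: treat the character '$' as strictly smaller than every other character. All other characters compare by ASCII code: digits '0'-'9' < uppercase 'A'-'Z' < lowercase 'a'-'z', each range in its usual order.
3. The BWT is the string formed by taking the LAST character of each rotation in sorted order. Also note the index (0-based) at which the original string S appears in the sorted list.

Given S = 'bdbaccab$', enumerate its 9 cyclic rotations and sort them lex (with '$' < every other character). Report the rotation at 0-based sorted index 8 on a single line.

All 9 rotations (rotation i = S[i:]+S[:i]):
  rot[0] = bdbaccab$
  rot[1] = dbaccab$b
  rot[2] = baccab$bd
  rot[3] = accab$bdb
  rot[4] = ccab$bdba
  rot[5] = cab$bdbac
  rot[6] = ab$bdbacc
  rot[7] = b$bdbacca
  rot[8] = $bdbaccab
Sorted (with $ < everything):
  sorted[0] = $bdbaccab
  sorted[1] = ab$bdbacc
  sorted[2] = accab$bdb
  sorted[3] = b$bdbacca
  sorted[4] = baccab$bd
  sorted[5] = bdbaccab$
  sorted[6] = cab$bdbac
  sorted[7] = ccab$bdba
  sorted[8] = dbaccab$b
sorted[8] = dbaccab$b

Answer: dbaccab$b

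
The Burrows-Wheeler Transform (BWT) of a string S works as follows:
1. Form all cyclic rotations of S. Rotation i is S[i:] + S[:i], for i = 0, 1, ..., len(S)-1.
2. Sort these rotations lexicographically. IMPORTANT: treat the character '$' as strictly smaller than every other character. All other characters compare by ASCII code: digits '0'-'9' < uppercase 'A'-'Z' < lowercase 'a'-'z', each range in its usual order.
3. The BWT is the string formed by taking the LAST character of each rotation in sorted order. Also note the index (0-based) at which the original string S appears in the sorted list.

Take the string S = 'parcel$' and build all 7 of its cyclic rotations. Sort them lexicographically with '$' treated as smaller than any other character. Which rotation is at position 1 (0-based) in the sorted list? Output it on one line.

Answer: arcel$p

Derivation:
All 7 rotations (rotation i = S[i:]+S[:i]):
  rot[0] = parcel$
  rot[1] = arcel$p
  rot[2] = rcel$pa
  rot[3] = cel$par
  rot[4] = el$parc
  rot[5] = l$parce
  rot[6] = $parcel
Sorted (with $ < everything):
  sorted[0] = $parcel
  sorted[1] = arcel$p
  sorted[2] = cel$par
  sorted[3] = el$parc
  sorted[4] = l$parce
  sorted[5] = parcel$
  sorted[6] = rcel$pa
sorted[1] = arcel$p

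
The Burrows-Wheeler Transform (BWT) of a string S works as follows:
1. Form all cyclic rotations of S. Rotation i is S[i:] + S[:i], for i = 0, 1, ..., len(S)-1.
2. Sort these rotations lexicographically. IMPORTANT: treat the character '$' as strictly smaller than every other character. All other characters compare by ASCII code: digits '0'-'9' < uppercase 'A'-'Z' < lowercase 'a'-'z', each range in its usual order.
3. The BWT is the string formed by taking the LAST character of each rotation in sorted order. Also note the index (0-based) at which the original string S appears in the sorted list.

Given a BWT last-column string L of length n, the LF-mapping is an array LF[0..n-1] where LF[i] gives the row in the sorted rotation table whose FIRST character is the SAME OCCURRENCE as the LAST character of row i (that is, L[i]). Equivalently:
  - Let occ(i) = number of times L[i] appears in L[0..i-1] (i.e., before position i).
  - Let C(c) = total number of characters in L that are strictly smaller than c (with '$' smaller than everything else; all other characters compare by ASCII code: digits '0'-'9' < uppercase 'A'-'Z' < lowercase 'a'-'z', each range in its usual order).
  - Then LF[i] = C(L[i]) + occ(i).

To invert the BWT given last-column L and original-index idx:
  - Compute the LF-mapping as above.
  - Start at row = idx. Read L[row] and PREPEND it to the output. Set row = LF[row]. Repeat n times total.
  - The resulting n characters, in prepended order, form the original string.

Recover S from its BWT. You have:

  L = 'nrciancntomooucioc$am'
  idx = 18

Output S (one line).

Answer: raccooncommunication$

Derivation:
LF mapping: 11 18 3 7 1 12 4 13 19 14 9 15 16 20 5 8 17 6 0 2 10
Walk LF starting at row 18, prepending L[row]:
  step 1: row=18, L[18]='$', prepend. Next row=LF[18]=0
  step 2: row=0, L[0]='n', prepend. Next row=LF[0]=11
  step 3: row=11, L[11]='o', prepend. Next row=LF[11]=15
  step 4: row=15, L[15]='i', prepend. Next row=LF[15]=8
  step 5: row=8, L[8]='t', prepend. Next row=LF[8]=19
  step 6: row=19, L[19]='a', prepend. Next row=LF[19]=2
  step 7: row=2, L[2]='c', prepend. Next row=LF[2]=3
  step 8: row=3, L[3]='i', prepend. Next row=LF[3]=7
  step 9: row=7, L[7]='n', prepend. Next row=LF[7]=13
  step 10: row=13, L[13]='u', prepend. Next row=LF[13]=20
  step 11: row=20, L[20]='m', prepend. Next row=LF[20]=10
  step 12: row=10, L[10]='m', prepend. Next row=LF[10]=9
  step 13: row=9, L[9]='o', prepend. Next row=LF[9]=14
  step 14: row=14, L[14]='c', prepend. Next row=LF[14]=5
  step 15: row=5, L[5]='n', prepend. Next row=LF[5]=12
  step 16: row=12, L[12]='o', prepend. Next row=LF[12]=16
  step 17: row=16, L[16]='o', prepend. Next row=LF[16]=17
  step 18: row=17, L[17]='c', prepend. Next row=LF[17]=6
  step 19: row=6, L[6]='c', prepend. Next row=LF[6]=4
  step 20: row=4, L[4]='a', prepend. Next row=LF[4]=1
  step 21: row=1, L[1]='r', prepend. Next row=LF[1]=18
Reversed output: raccooncommunication$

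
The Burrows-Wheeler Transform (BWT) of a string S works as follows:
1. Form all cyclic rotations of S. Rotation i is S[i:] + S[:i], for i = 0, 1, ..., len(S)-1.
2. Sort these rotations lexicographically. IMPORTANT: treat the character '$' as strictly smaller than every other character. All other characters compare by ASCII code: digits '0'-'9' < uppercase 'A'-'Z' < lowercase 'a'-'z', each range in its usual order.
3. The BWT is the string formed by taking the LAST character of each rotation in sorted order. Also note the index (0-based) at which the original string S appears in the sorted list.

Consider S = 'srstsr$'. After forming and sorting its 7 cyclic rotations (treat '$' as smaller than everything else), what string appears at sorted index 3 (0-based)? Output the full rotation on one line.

All 7 rotations (rotation i = S[i:]+S[:i]):
  rot[0] = srstsr$
  rot[1] = rstsr$s
  rot[2] = stsr$sr
  rot[3] = tsr$srs
  rot[4] = sr$srst
  rot[5] = r$srsts
  rot[6] = $srstsr
Sorted (with $ < everything):
  sorted[0] = $srstsr
  sorted[1] = r$srsts
  sorted[2] = rstsr$s
  sorted[3] = sr$srst
  sorted[4] = srstsr$
  sorted[5] = stsr$sr
  sorted[6] = tsr$srs
sorted[3] = sr$srst

Answer: sr$srst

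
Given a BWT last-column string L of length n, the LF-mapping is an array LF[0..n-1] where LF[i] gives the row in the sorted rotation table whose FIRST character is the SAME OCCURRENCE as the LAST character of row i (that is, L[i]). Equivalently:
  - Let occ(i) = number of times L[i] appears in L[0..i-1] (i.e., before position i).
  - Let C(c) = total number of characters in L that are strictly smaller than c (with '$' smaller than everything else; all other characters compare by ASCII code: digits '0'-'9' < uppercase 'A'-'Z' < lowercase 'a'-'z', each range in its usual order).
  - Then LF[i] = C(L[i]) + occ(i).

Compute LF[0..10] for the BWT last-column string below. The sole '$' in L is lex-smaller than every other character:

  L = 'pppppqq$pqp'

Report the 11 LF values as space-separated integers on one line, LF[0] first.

Char counts: '$':1, 'p':7, 'q':3
C (first-col start): C('$')=0, C('p')=1, C('q')=8
L[0]='p': occ=0, LF[0]=C('p')+0=1+0=1
L[1]='p': occ=1, LF[1]=C('p')+1=1+1=2
L[2]='p': occ=2, LF[2]=C('p')+2=1+2=3
L[3]='p': occ=3, LF[3]=C('p')+3=1+3=4
L[4]='p': occ=4, LF[4]=C('p')+4=1+4=5
L[5]='q': occ=0, LF[5]=C('q')+0=8+0=8
L[6]='q': occ=1, LF[6]=C('q')+1=8+1=9
L[7]='$': occ=0, LF[7]=C('$')+0=0+0=0
L[8]='p': occ=5, LF[8]=C('p')+5=1+5=6
L[9]='q': occ=2, LF[9]=C('q')+2=8+2=10
L[10]='p': occ=6, LF[10]=C('p')+6=1+6=7

Answer: 1 2 3 4 5 8 9 0 6 10 7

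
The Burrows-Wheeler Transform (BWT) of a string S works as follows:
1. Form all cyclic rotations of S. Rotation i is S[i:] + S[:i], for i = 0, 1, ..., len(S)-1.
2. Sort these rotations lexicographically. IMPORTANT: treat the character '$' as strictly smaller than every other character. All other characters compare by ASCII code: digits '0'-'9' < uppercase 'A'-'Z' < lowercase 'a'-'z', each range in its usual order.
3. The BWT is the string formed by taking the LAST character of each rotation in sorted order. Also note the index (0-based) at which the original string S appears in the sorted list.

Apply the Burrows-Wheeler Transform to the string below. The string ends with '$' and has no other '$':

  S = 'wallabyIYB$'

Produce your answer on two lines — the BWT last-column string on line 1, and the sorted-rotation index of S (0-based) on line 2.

Answer: BYyIlwala$b
9

Derivation:
All 11 rotations (rotation i = S[i:]+S[:i]):
  rot[0] = wallabyIYB$
  rot[1] = allabyIYB$w
  rot[2] = llabyIYB$wa
  rot[3] = labyIYB$wal
  rot[4] = abyIYB$wall
  rot[5] = byIYB$walla
  rot[6] = yIYB$wallab
  rot[7] = IYB$wallaby
  rot[8] = YB$wallabyI
  rot[9] = B$wallabyIY
  rot[10] = $wallabyIYB
Sorted (with $ < everything):
  sorted[0] = $wallabyIYB  (last char: 'B')
  sorted[1] = B$wallabyIY  (last char: 'Y')
  sorted[2] = IYB$wallaby  (last char: 'y')
  sorted[3] = YB$wallabyI  (last char: 'I')
  sorted[4] = abyIYB$wall  (last char: 'l')
  sorted[5] = allabyIYB$w  (last char: 'w')
  sorted[6] = byIYB$walla  (last char: 'a')
  sorted[7] = labyIYB$wal  (last char: 'l')
  sorted[8] = llabyIYB$wa  (last char: 'a')
  sorted[9] = wallabyIYB$  (last char: '$')
  sorted[10] = yIYB$wallab  (last char: 'b')
Last column: BYyIlwala$b
Original string S is at sorted index 9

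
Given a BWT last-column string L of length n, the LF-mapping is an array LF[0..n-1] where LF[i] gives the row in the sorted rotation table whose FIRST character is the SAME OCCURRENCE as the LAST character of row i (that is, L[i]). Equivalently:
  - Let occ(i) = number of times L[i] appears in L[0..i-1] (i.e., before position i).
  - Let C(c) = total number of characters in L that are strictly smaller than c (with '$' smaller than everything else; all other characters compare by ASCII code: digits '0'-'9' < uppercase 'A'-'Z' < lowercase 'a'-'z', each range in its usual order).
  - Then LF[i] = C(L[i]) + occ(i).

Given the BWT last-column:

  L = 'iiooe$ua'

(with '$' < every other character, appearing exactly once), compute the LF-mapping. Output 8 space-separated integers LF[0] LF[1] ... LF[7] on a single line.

Answer: 3 4 5 6 2 0 7 1

Derivation:
Char counts: '$':1, 'a':1, 'e':1, 'i':2, 'o':2, 'u':1
C (first-col start): C('$')=0, C('a')=1, C('e')=2, C('i')=3, C('o')=5, C('u')=7
L[0]='i': occ=0, LF[0]=C('i')+0=3+0=3
L[1]='i': occ=1, LF[1]=C('i')+1=3+1=4
L[2]='o': occ=0, LF[2]=C('o')+0=5+0=5
L[3]='o': occ=1, LF[3]=C('o')+1=5+1=6
L[4]='e': occ=0, LF[4]=C('e')+0=2+0=2
L[5]='$': occ=0, LF[5]=C('$')+0=0+0=0
L[6]='u': occ=0, LF[6]=C('u')+0=7+0=7
L[7]='a': occ=0, LF[7]=C('a')+0=1+0=1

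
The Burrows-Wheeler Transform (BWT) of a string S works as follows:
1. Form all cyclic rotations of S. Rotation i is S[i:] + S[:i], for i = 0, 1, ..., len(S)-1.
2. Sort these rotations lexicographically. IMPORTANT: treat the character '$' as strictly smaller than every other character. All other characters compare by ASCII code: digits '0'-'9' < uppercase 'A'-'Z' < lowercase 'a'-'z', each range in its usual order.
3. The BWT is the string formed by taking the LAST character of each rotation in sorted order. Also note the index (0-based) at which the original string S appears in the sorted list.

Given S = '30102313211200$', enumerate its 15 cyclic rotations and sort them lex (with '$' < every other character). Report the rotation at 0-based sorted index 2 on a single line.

Answer: 00$301023132112

Derivation:
All 15 rotations (rotation i = S[i:]+S[:i]):
  rot[0] = 30102313211200$
  rot[1] = 0102313211200$3
  rot[2] = 102313211200$30
  rot[3] = 02313211200$301
  rot[4] = 2313211200$3010
  rot[5] = 313211200$30102
  rot[6] = 13211200$301023
  rot[7] = 3211200$3010231
  rot[8] = 211200$30102313
  rot[9] = 11200$301023132
  rot[10] = 1200$3010231321
  rot[11] = 200$30102313211
  rot[12] = 00$301023132112
  rot[13] = 0$3010231321120
  rot[14] = $30102313211200
Sorted (with $ < everything):
  sorted[0] = $30102313211200
  sorted[1] = 0$3010231321120
  sorted[2] = 00$301023132112
  sorted[3] = 0102313211200$3
  sorted[4] = 02313211200$301
  sorted[5] = 102313211200$30
  sorted[6] = 11200$301023132
  sorted[7] = 1200$3010231321
  sorted[8] = 13211200$301023
  sorted[9] = 200$30102313211
  sorted[10] = 211200$30102313
  sorted[11] = 2313211200$3010
  sorted[12] = 30102313211200$
  sorted[13] = 313211200$30102
  sorted[14] = 3211200$3010231
sorted[2] = 00$301023132112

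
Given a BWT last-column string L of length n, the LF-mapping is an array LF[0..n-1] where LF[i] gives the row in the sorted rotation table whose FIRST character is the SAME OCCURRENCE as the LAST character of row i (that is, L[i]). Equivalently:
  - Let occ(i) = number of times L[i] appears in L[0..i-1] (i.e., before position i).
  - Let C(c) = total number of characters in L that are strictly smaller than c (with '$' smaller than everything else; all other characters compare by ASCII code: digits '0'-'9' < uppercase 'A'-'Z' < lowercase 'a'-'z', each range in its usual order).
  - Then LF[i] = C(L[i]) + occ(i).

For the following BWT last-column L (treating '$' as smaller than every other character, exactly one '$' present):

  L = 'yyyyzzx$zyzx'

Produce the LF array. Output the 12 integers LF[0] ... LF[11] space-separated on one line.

Char counts: '$':1, 'x':2, 'y':5, 'z':4
C (first-col start): C('$')=0, C('x')=1, C('y')=3, C('z')=8
L[0]='y': occ=0, LF[0]=C('y')+0=3+0=3
L[1]='y': occ=1, LF[1]=C('y')+1=3+1=4
L[2]='y': occ=2, LF[2]=C('y')+2=3+2=5
L[3]='y': occ=3, LF[3]=C('y')+3=3+3=6
L[4]='z': occ=0, LF[4]=C('z')+0=8+0=8
L[5]='z': occ=1, LF[5]=C('z')+1=8+1=9
L[6]='x': occ=0, LF[6]=C('x')+0=1+0=1
L[7]='$': occ=0, LF[7]=C('$')+0=0+0=0
L[8]='z': occ=2, LF[8]=C('z')+2=8+2=10
L[9]='y': occ=4, LF[9]=C('y')+4=3+4=7
L[10]='z': occ=3, LF[10]=C('z')+3=8+3=11
L[11]='x': occ=1, LF[11]=C('x')+1=1+1=2

Answer: 3 4 5 6 8 9 1 0 10 7 11 2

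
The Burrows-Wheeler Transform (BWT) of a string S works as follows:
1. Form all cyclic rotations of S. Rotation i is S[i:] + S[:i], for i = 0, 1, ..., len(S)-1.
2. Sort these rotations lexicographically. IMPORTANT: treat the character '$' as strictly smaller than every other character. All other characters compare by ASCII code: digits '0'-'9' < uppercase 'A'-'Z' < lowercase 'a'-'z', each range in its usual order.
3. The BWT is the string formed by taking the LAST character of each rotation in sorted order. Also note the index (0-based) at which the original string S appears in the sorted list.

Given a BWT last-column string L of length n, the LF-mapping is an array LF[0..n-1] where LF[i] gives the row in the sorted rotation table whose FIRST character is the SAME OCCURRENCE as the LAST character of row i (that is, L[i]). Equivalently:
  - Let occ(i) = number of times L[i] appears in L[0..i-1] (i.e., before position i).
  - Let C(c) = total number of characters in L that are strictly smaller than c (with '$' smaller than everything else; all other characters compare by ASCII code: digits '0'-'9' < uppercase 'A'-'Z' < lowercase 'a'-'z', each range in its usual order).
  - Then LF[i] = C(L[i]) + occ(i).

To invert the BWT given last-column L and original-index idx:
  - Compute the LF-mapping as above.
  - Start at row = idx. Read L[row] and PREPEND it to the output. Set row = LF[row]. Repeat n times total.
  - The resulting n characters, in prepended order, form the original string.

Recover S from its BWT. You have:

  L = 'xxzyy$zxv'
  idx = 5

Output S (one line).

LF mapping: 2 3 7 5 6 0 8 4 1
Walk LF starting at row 5, prepending L[row]:
  step 1: row=5, L[5]='$', prepend. Next row=LF[5]=0
  step 2: row=0, L[0]='x', prepend. Next row=LF[0]=2
  step 3: row=2, L[2]='z', prepend. Next row=LF[2]=7
  step 4: row=7, L[7]='x', prepend. Next row=LF[7]=4
  step 5: row=4, L[4]='y', prepend. Next row=LF[4]=6
  step 6: row=6, L[6]='z', prepend. Next row=LF[6]=8
  step 7: row=8, L[8]='v', prepend. Next row=LF[8]=1
  step 8: row=1, L[1]='x', prepend. Next row=LF[1]=3
  step 9: row=3, L[3]='y', prepend. Next row=LF[3]=5
Reversed output: yxvzyxzx$

Answer: yxvzyxzx$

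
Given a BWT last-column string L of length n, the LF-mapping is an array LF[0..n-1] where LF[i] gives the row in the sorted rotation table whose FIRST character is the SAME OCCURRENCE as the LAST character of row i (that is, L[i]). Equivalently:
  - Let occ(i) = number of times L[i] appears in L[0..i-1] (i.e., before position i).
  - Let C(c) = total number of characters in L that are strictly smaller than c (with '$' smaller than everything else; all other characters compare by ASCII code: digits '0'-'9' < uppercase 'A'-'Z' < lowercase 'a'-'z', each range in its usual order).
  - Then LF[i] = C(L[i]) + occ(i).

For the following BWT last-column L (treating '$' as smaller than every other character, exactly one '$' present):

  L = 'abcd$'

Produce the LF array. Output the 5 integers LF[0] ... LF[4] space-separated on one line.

Answer: 1 2 3 4 0

Derivation:
Char counts: '$':1, 'a':1, 'b':1, 'c':1, 'd':1
C (first-col start): C('$')=0, C('a')=1, C('b')=2, C('c')=3, C('d')=4
L[0]='a': occ=0, LF[0]=C('a')+0=1+0=1
L[1]='b': occ=0, LF[1]=C('b')+0=2+0=2
L[2]='c': occ=0, LF[2]=C('c')+0=3+0=3
L[3]='d': occ=0, LF[3]=C('d')+0=4+0=4
L[4]='$': occ=0, LF[4]=C('$')+0=0+0=0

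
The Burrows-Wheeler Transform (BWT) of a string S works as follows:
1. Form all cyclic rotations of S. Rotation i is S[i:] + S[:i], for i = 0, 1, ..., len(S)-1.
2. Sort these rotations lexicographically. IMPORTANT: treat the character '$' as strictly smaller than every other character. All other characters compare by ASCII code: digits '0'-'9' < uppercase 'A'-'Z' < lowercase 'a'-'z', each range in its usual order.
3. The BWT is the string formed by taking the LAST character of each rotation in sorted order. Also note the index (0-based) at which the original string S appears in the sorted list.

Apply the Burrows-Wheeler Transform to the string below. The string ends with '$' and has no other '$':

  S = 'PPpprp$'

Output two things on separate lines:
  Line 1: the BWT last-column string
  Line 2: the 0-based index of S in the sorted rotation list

Answer: p$PrPpp
1

Derivation:
All 7 rotations (rotation i = S[i:]+S[:i]):
  rot[0] = PPpprp$
  rot[1] = Ppprp$P
  rot[2] = pprp$PP
  rot[3] = prp$PPp
  rot[4] = rp$PPpp
  rot[5] = p$PPppr
  rot[6] = $PPpprp
Sorted (with $ < everything):
  sorted[0] = $PPpprp  (last char: 'p')
  sorted[1] = PPpprp$  (last char: '$')
  sorted[2] = Ppprp$P  (last char: 'P')
  sorted[3] = p$PPppr  (last char: 'r')
  sorted[4] = pprp$PP  (last char: 'P')
  sorted[5] = prp$PPp  (last char: 'p')
  sorted[6] = rp$PPpp  (last char: 'p')
Last column: p$PrPpp
Original string S is at sorted index 1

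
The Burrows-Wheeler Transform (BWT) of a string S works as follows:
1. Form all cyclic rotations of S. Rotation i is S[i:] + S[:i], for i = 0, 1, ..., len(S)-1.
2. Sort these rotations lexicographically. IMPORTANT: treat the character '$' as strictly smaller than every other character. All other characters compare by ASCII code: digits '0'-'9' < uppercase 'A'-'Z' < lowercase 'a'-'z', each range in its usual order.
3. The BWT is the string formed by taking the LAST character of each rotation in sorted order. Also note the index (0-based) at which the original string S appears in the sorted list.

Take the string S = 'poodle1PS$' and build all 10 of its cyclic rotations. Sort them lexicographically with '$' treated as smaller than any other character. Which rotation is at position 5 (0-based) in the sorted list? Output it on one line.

Answer: e1PS$poodl

Derivation:
All 10 rotations (rotation i = S[i:]+S[:i]):
  rot[0] = poodle1PS$
  rot[1] = oodle1PS$p
  rot[2] = odle1PS$po
  rot[3] = dle1PS$poo
  rot[4] = le1PS$pood
  rot[5] = e1PS$poodl
  rot[6] = 1PS$poodle
  rot[7] = PS$poodle1
  rot[8] = S$poodle1P
  rot[9] = $poodle1PS
Sorted (with $ < everything):
  sorted[0] = $poodle1PS
  sorted[1] = 1PS$poodle
  sorted[2] = PS$poodle1
  sorted[3] = S$poodle1P
  sorted[4] = dle1PS$poo
  sorted[5] = e1PS$poodl
  sorted[6] = le1PS$pood
  sorted[7] = odle1PS$po
  sorted[8] = oodle1PS$p
  sorted[9] = poodle1PS$
sorted[5] = e1PS$poodl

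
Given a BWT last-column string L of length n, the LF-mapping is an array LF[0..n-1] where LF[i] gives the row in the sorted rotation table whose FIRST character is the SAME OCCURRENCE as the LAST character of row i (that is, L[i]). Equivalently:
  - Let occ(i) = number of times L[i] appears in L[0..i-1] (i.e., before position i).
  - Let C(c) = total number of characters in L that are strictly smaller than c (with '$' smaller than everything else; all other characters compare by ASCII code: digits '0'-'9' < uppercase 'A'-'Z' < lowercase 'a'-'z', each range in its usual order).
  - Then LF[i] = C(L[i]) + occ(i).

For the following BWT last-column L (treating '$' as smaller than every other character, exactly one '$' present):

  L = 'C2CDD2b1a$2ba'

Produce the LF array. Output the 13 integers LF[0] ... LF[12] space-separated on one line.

Answer: 5 2 6 7 8 3 11 1 9 0 4 12 10

Derivation:
Char counts: '$':1, '1':1, '2':3, 'C':2, 'D':2, 'a':2, 'b':2
C (first-col start): C('$')=0, C('1')=1, C('2')=2, C('C')=5, C('D')=7, C('a')=9, C('b')=11
L[0]='C': occ=0, LF[0]=C('C')+0=5+0=5
L[1]='2': occ=0, LF[1]=C('2')+0=2+0=2
L[2]='C': occ=1, LF[2]=C('C')+1=5+1=6
L[3]='D': occ=0, LF[3]=C('D')+0=7+0=7
L[4]='D': occ=1, LF[4]=C('D')+1=7+1=8
L[5]='2': occ=1, LF[5]=C('2')+1=2+1=3
L[6]='b': occ=0, LF[6]=C('b')+0=11+0=11
L[7]='1': occ=0, LF[7]=C('1')+0=1+0=1
L[8]='a': occ=0, LF[8]=C('a')+0=9+0=9
L[9]='$': occ=0, LF[9]=C('$')+0=0+0=0
L[10]='2': occ=2, LF[10]=C('2')+2=2+2=4
L[11]='b': occ=1, LF[11]=C('b')+1=11+1=12
L[12]='a': occ=1, LF[12]=C('a')+1=9+1=10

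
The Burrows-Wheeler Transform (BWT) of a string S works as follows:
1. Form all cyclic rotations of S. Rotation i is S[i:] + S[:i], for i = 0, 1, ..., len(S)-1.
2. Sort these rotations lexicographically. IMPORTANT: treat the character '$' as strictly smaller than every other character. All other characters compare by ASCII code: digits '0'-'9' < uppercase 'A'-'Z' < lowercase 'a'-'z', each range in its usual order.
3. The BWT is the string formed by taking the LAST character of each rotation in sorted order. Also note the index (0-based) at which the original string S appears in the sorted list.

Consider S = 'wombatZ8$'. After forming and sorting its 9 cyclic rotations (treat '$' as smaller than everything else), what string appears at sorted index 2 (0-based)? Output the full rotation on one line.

All 9 rotations (rotation i = S[i:]+S[:i]):
  rot[0] = wombatZ8$
  rot[1] = ombatZ8$w
  rot[2] = mbatZ8$wo
  rot[3] = batZ8$wom
  rot[4] = atZ8$womb
  rot[5] = tZ8$womba
  rot[6] = Z8$wombat
  rot[7] = 8$wombatZ
  rot[8] = $wombatZ8
Sorted (with $ < everything):
  sorted[0] = $wombatZ8
  sorted[1] = 8$wombatZ
  sorted[2] = Z8$wombat
  sorted[3] = atZ8$womb
  sorted[4] = batZ8$wom
  sorted[5] = mbatZ8$wo
  sorted[6] = ombatZ8$w
  sorted[7] = tZ8$womba
  sorted[8] = wombatZ8$
sorted[2] = Z8$wombat

Answer: Z8$wombat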